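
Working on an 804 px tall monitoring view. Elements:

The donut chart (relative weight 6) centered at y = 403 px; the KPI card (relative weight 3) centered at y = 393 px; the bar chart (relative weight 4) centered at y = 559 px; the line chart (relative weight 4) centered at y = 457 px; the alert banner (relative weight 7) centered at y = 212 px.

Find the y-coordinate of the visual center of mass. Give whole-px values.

Weights sum to 6 + 3 + 4 + 4 + 7 = 24.
y: (6·403 + 3·393 + 4·559 + 4·457 + 7·212) / 24 = 9145 / 24 ≈ 381.04

y ≈ 381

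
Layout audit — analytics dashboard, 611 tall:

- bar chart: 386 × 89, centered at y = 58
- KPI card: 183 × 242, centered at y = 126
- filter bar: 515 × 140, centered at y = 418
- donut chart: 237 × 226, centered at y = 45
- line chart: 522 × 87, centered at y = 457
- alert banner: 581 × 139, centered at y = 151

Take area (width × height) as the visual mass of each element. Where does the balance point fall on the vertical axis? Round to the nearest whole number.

y ≈ 221

Areas: bar chart 386·89 = 34354, KPI card 183·242 = 44286, filter bar 515·140 = 72100, donut chart 237·226 = 53562, line chart 522·87 = 45414, alert banner 581·139 = 80759. Total weight = 330475.
y-moment: 34354·58 + 44286·126 + 72100·418 + 53562·45 + 45414·457 + 80759·151 = 73069465; centroid 73069465/330475 ≈ 221.10.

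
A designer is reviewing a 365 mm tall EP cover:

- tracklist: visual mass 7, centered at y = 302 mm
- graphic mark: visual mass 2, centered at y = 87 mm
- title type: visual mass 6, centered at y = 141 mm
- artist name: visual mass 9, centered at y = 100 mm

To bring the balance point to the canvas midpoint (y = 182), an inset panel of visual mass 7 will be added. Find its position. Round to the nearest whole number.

After adding the inset panel, total weight = 7 + 2 + 6 + 9 + 7 = 31.
y: target moment 31×182 = 5642; current 7·302 + 2·87 + 6·141 + 9·100 = 4034; the inset panel supplies 1608, so y = 1608/7 ≈ 229.71.

y ≈ 230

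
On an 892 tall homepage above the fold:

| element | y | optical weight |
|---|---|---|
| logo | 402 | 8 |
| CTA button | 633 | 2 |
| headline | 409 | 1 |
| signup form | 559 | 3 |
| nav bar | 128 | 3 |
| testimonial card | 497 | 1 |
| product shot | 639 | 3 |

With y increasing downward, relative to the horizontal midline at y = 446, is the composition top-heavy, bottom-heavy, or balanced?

Total weight = 8 + 2 + 1 + 3 + 3 + 1 + 3 = 21.
y: (8·402 + 2·633 + 1·409 + 3·559 + 3·128 + 1·497 + 3·639) / 21 = 9366 / 21 ≈ 446.00
The centroid 446.00 matches the midline at 446, so the layout is balanced.

balanced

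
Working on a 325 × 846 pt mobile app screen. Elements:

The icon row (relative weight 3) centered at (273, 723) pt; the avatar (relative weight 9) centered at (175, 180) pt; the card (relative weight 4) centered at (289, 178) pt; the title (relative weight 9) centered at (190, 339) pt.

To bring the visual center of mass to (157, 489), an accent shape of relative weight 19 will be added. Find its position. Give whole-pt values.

After adding the accent shape, total weight = 3 + 9 + 4 + 9 + 19 = 44.
Along x: (5260 + 19·x) / 44 = 157 (existing moment 3·273 + 9·175 + 4·289 + 9·190 = 5260) ⇒ x = (6908 − 5260) / 19 ≈ 86.74.
Along y: (7552 + 19·y) / 44 = 489 (existing moment 3·723 + 9·180 + 4·178 + 9·339 = 7552) ⇒ y = (21516 − 7552) / 19 ≈ 734.95.

(87, 735)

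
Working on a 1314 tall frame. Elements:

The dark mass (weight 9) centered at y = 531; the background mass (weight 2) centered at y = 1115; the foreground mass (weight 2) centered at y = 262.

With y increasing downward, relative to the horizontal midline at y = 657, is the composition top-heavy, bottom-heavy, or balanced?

top-heavy

Weights sum to 9 + 2 + 2 = 13.
y: (9·531 + 2·1115 + 2·262) / 13 = 7533 / 13 ≈ 579.46
Since 579.5 is above (smaller y than) 657, the composition reads top-heavy.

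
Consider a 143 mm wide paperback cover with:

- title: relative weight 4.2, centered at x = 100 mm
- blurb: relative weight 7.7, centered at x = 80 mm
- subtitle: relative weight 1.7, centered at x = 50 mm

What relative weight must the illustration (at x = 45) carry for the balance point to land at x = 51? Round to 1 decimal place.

Existing Σw = 13.6 (4.2 + 7.7 + 1.7); existing moment 4.2·100 + 7.7·80 + 1.7·50 = 1121.0.
Balance at x = 51 requires (1121.0 + w·45) / (13.6 + w) = 51.
Rearranging, w·(45 − 51) = 51·13.6 − 1121.0 = -427.4, so w ≈ -427.4/-6 = 71.23.

w ≈ 71.2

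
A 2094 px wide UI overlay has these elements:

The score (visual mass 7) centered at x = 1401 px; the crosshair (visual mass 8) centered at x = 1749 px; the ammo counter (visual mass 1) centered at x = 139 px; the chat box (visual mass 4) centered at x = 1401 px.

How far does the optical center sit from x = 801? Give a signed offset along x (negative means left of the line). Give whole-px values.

Weights sum to 7 + 8 + 1 + 4 = 20.
x: (7·1401 + 8·1749 + 1·139 + 4·1401) / 20 = 29542 / 20 ≈ 1477.10
Offset from x = 801: 1477.10 − 801 ≈ 676.10.

≈ 676 px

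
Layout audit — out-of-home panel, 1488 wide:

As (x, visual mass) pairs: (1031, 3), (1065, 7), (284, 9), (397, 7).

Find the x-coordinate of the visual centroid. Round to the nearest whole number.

x ≈ 611

Weights sum to 3 + 7 + 9 + 7 = 26.
x-moment: 3·1031 + 7·1065 + 9·284 + 7·397 = 15883; centroid 15883/26 ≈ 610.88.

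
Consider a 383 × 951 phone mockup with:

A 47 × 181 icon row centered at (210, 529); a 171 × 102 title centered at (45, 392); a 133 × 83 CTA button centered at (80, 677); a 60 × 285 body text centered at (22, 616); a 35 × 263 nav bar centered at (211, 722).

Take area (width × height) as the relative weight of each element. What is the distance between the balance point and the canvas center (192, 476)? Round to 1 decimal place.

≈ 136.9

Areas → weights: icon row 47·181 = 8507, title 171·102 = 17442, CTA button 133·83 = 11039, body text 60·285 = 17100, nav bar 35·263 = 9205; Σw = 63293.
x-moment: 8507·210 + 17442·45 + 11039·80 + 17100·22 + 9205·211 = 5772935; centroid 5772935/63293 ≈ 91.21.
y-moment: 8507·529 + 17442·392 + 11039·677 + 17100·616 + 9205·722 = 35990480; centroid 35990480/63293 ≈ 568.63.
Relative to (192, 476): Δ = (-100.79, 92.63); |Δ| = √(-100.79² + 92.63²) ≈ 136.89.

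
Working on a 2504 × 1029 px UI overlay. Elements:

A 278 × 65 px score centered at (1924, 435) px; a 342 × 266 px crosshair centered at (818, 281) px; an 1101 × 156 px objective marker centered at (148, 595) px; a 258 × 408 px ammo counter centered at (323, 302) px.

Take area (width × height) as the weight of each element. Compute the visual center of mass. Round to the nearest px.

Taking area as weight: score 278·65 = 18070, crosshair 342·266 = 90972, objective marker 1101·156 = 171756, ammo counter 258·408 = 105264. Sum 386062.
x-moment: 18070·1924 + 90972·818 + 171756·148 + 105264·323 = 168601936; centroid 168601936/386062 ≈ 436.72.
y-moment: 18070·435 + 90972·281 + 171756·595 + 105264·302 = 167408130; centroid 167408130/386062 ≈ 433.63.

(437, 434)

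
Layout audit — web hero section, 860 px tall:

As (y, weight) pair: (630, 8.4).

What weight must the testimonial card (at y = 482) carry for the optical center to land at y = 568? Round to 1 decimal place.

Known: weight 8.4 with moment 8.4·630 = 5292.0.
Balance at y = 568 requires (5292.0 + w·482) / (8.4 + w) = 568.
Solving: w = (568·8.4 − 5292.0) / (482 − 568) = -520.8 / -86 ≈ 6.06.

w ≈ 6.1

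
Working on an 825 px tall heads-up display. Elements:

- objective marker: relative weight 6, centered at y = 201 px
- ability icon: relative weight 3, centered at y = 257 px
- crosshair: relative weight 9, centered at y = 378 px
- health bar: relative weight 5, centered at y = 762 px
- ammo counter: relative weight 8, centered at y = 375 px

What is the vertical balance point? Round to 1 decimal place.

y ≈ 393.2

Σw = 6 + 3 + 9 + 5 + 8 = 31.
Σw·y = 6·201 + 3·257 + 9·378 + 5·762 + 8·375 = 12189, so ȳ = 12189/31 ≈ 393.19.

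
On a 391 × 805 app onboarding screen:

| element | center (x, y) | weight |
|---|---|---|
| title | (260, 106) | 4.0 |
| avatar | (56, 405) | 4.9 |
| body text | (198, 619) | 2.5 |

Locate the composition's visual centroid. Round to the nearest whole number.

Σw = 4.0 + 4.9 + 2.5 = 11.4.
Σw·x = 4.0·260 + 4.9·56 + 2.5·198 = 1809.4, so x̄ = 1809.4/11.4 ≈ 158.72.
Σw·y = 4.0·106 + 4.9·405 + 2.5·619 = 3956.0, so ȳ = 3956.0/11.4 ≈ 347.02.

(159, 347)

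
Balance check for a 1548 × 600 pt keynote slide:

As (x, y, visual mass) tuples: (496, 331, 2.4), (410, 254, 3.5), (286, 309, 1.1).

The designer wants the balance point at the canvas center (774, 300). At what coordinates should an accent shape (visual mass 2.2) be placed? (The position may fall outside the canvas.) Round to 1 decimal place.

(1900.4, 334.9)

New total weight: (2.4 + 3.5 + 1.1) + 2.2 = 9.2.
x: need Σw·x = 9.2·774 = 7120.8. Existing = 2.4·496 + 3.5·410 + 1.1·286 = 2940.0. Remainder 4180.8 / 2.2 ≈ 1900.36.
y: need Σw·y = 9.2·300 = 2760.0. Existing = 2.4·331 + 3.5·254 + 1.1·309 = 2023.3. Remainder 736.7 / 2.2 ≈ 334.86.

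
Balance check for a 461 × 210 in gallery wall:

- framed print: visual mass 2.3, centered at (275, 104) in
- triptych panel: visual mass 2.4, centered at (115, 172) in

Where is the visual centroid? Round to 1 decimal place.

Σw = 2.3 + 2.4 = 4.7.
x: (2.3·275 + 2.4·115) / 4.7 = 908.5 / 4.7 ≈ 193.30
y: (2.3·104 + 2.4·172) / 4.7 = 652.0 / 4.7 ≈ 138.72

(193.3, 138.7)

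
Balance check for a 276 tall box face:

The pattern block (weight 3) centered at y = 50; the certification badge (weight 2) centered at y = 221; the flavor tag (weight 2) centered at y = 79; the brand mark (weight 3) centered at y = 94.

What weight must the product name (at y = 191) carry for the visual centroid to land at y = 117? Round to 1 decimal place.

Known weights sum to 3 + 2 + 2 + 3 = 10; their moment is 3·50 + 2·221 + 2·79 + 3·94 = 1032.
For the centroid to hit 117: (1032 + w·191) / (10 + w) = 117.
Solving: w = (117·10 − 1032) / (191 − 117) = 138 / 74 ≈ 1.86.

w ≈ 1.9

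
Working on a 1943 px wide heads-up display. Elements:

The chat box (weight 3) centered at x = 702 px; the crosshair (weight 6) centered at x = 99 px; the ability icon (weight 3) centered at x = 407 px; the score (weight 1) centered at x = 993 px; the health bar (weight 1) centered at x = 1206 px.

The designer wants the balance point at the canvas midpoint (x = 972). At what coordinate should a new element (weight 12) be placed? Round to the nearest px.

x ≈ 1596

After adding the new element, total weight = 3 + 6 + 3 + 1 + 1 + 12 = 26.
Along x: (6120 + 12·x) / 26 = 972 (existing moment 3·702 + 6·99 + 3·407 + 1·993 + 1·1206 = 6120) ⇒ x = (25272 − 6120) / 12 ≈ 1596.00.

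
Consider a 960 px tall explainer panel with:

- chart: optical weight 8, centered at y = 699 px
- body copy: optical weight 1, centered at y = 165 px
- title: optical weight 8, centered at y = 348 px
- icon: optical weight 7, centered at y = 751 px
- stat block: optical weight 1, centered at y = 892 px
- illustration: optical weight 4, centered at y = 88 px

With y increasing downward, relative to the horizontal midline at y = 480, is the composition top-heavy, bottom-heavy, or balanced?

Weights sum to 8 + 1 + 8 + 7 + 1 + 4 = 29.
Σw·y = 8·699 + 1·165 + 8·348 + 7·751 + 1·892 + 4·88 = 15042, so ȳ = 15042/29 ≈ 518.69.
518.7 lies below (larger y than) the midline 480, so the layout is bottom-heavy.

bottom-heavy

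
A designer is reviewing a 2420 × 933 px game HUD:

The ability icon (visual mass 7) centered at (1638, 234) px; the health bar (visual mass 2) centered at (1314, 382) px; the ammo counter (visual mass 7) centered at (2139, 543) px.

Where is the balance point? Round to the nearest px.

(1817, 388)

Σw = 7 + 2 + 7 = 16.
x: (7·1638 + 2·1314 + 7·2139) / 16 = 29067 / 16 ≈ 1816.69
y: (7·234 + 2·382 + 7·543) / 16 = 6203 / 16 ≈ 387.69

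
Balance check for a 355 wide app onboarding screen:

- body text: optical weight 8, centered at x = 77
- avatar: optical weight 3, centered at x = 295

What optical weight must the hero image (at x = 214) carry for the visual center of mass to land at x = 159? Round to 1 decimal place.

w ≈ 4.5

Known weights sum to 8 + 3 = 11; their moment is 8·77 + 3·295 = 1501.
Set Σw·x/Σw = 159: (1501 + 214w) = 159·(11 + w).
Rearranging, w·(214 − 159) = 159·11 − 1501 = 248, so w ≈ 248/55 = 4.51.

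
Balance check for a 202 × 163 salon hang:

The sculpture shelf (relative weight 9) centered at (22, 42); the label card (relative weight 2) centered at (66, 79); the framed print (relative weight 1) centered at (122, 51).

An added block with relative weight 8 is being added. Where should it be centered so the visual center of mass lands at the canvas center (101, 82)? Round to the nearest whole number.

After adding the added block, total weight = 9 + 2 + 1 + 8 = 20.
x: need Σw·x = 20·101 = 2020. Existing = 9·22 + 2·66 + 1·122 = 452. Remainder 1568 / 8 ≈ 196.00.
y: need Σw·y = 20·82 = 1640. Existing = 9·42 + 2·79 + 1·51 = 587. Remainder 1053 / 8 ≈ 131.62.

(196, 132)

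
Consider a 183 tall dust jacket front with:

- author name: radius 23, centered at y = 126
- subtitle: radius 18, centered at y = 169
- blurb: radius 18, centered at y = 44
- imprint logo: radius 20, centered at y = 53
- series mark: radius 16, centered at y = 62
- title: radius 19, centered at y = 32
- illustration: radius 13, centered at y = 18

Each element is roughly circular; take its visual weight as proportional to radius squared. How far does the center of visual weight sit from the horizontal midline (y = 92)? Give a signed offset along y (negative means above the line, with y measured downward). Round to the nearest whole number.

≈ -13

r² weights: author name 23² = 529, subtitle 18² = 324, blurb 18² = 324, imprint logo 20² = 400, series mark 16² = 256, title 19² = 361, illustration 13² = 169. Total = 2363.
y: moment 187332 / weight 2363 ≈ 79.28
Difference: 79.28 − 92 ≈ -12.72.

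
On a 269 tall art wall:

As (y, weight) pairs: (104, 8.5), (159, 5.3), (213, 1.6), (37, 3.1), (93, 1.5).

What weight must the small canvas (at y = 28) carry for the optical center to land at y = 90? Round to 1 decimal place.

Fixed elements: Σw = 8.5 + 5.3 + 1.6 + 3.1 + 1.5 = 20.0, Σw·y = 8.5·104 + 5.3·159 + 1.6·213 + 3.1·37 + 1.5·93 = 2321.7.
Balance at y = 90 requires (2321.7 + w·28) / (20.0 + w) = 90.
Rearranging, w·(28 − 90) = 90·20.0 − 2321.7 = -521.7, so w ≈ -521.7/-62 = 8.41.

w ≈ 8.4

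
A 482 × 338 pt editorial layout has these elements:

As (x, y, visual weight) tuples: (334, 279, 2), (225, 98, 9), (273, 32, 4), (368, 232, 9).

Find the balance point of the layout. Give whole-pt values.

Weights sum to 2 + 9 + 4 + 9 = 24.
x-moment: 2·334 + 9·225 + 4·273 + 9·368 = 7097; centroid 7097/24 ≈ 295.71.
y-moment: 2·279 + 9·98 + 4·32 + 9·232 = 3656; centroid 3656/24 ≈ 152.33.

(296, 152)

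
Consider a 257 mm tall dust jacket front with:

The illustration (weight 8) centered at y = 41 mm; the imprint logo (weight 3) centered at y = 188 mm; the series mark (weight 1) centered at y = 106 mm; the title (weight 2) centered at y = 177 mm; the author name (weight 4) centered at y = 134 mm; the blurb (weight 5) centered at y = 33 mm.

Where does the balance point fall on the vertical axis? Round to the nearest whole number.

y ≈ 89

Σw = 8 + 3 + 1 + 2 + 4 + 5 = 23.
y: moment 2053 / weight 23 ≈ 89.26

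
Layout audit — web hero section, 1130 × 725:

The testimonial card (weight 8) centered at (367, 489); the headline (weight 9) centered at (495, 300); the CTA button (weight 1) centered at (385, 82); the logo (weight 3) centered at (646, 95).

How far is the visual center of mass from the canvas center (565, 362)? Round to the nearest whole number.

Σw = 8 + 9 + 1 + 3 = 21.
x: (8·367 + 9·495 + 1·385 + 3·646) / 21 = 9714 / 21 ≈ 462.57
y: (8·489 + 9·300 + 1·82 + 3·95) / 21 = 6979 / 21 ≈ 332.33
Relative to (565, 362): Δ = (-102.43, -29.67); |Δ| = √(-102.43² + -29.67²) ≈ 106.64.

≈ 107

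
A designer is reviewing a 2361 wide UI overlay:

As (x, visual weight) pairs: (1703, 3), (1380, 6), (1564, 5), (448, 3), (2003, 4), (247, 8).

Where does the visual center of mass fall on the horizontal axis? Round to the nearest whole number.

x ≈ 1122

Weights sum to 3 + 6 + 5 + 3 + 4 + 8 = 29.
Σw·x = 32541; x̄ = 32541/29 ≈ 1122.10.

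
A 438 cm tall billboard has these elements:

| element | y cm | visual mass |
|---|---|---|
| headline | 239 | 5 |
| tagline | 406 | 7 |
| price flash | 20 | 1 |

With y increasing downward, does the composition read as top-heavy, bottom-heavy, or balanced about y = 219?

bottom-heavy

Weights sum to 5 + 7 + 1 = 13.
y-moment: 5·239 + 7·406 + 1·20 = 4057; centroid 4057/13 ≈ 312.08.
Since 312.1 is below (larger y than) 219, the composition reads bottom-heavy.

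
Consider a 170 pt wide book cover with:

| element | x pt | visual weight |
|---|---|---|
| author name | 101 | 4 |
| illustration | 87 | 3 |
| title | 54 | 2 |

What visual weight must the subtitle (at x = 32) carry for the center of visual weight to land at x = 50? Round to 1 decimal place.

Known weights sum to 4 + 3 + 2 = 9; their moment is 4·101 + 3·87 + 2·54 = 773.
Set Σw·x/Σw = 50: (773 + 32w) = 50·(9 + w).
So w = (50·9 − 773)/(32 − 50) = -323/-18 ≈ 17.94.

w ≈ 17.9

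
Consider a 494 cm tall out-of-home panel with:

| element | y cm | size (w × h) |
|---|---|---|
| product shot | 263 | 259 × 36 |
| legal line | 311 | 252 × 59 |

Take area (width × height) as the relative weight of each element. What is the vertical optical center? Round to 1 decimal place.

y ≈ 292.5

Areas: product shot 259·36 = 9324, legal line 252·59 = 14868. Total weight = 24192.
Σw·y = 9324·263 + 14868·311 = 7076160, so ȳ = 7076160/24192 ≈ 292.50.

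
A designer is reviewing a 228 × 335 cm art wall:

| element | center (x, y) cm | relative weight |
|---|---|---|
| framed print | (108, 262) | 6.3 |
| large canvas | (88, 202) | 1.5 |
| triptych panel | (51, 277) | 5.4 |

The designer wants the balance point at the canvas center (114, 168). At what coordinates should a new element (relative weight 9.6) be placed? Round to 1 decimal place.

New total weight: (6.3 + 1.5 + 5.4) + 9.6 = 22.8.
x: need Σw·x = 22.8·114 = 2599.2. Existing = 6.3·108 + 1.5·88 + 5.4·51 = 1087.8. Remainder 1511.4 / 9.6 ≈ 157.44.
y: need Σw·y = 22.8·168 = 3830.4. Existing = 6.3·262 + 1.5·202 + 5.4·277 = 3449.4. Remainder 381.0 / 9.6 ≈ 39.69.

(157.4, 39.7)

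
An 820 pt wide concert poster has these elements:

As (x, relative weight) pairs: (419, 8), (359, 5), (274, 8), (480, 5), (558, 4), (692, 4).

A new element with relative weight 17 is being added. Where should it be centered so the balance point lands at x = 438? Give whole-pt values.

x ≈ 447

After adding the new element, total weight = 8 + 5 + 8 + 5 + 4 + 4 + 17 = 51.
Along x: (14739 + 17·x) / 51 = 438 (existing moment 8·419 + 5·359 + 8·274 + 5·480 + 4·558 + 4·692 = 14739) ⇒ x = (22338 − 14739) / 17 ≈ 447.00.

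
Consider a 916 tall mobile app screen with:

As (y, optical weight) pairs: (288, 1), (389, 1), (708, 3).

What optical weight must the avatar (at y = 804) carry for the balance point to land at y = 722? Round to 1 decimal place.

w ≈ 9.9

Known weights sum to 1 + 1 + 3 = 5; their moment is 1·288 + 1·389 + 3·708 = 2801.
Balance at y = 722 requires (2801 + w·804) / (5 + w) = 722.
So w = (722·5 − 2801)/(804 − 722) = 809/82 ≈ 9.87.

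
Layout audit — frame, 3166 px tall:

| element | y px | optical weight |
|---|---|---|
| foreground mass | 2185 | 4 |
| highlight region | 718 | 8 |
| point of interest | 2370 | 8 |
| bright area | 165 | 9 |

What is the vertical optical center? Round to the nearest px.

y ≈ 1204

Weights sum to 4 + 8 + 8 + 9 = 29.
y-moment: 4·2185 + 8·718 + 8·2370 + 9·165 = 34929; centroid 34929/29 ≈ 1204.45.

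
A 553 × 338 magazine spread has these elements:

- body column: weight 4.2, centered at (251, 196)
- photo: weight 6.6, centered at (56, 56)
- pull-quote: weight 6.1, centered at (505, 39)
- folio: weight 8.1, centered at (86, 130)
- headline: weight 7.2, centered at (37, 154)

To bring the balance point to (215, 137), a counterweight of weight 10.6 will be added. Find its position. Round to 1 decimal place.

With the counterweight, Σw becomes 4.2 + 6.6 + 6.1 + 8.1 + 7.2 + 10.6 = 42.8.
Along x: (5467.3 + 10.6·x) / 42.8 = 215 (existing moment 4.2·251 + 6.6·56 + 6.1·505 + 8.1·86 + 7.2·37 = 5467.3) ⇒ x = (9202.0 − 5467.3) / 10.6 ≈ 352.33.
Along y: (3592.5 + 10.6·y) / 42.8 = 137 (existing moment 4.2·196 + 6.6·56 + 6.1·39 + 8.1·130 + 7.2·154 = 3592.5) ⇒ y = (5863.6 − 3592.5) / 10.6 ≈ 214.25.

(352.3, 214.3)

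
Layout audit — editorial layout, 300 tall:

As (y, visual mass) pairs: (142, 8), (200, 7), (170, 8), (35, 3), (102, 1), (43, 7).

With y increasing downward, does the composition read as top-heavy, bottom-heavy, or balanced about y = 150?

Total weight = 8 + 7 + 8 + 3 + 1 + 7 = 34.
y: moment 4404 / weight 34 ≈ 129.53
129.5 vs midline 150 → top-heavy.

top-heavy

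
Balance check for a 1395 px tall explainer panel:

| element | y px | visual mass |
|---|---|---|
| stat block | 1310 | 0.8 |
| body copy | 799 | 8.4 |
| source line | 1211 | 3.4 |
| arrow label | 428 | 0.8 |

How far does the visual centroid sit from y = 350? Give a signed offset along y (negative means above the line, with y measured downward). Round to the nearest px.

≈ 562 px

Total weight = 0.8 + 8.4 + 3.4 + 0.8 = 13.4.
y-moment: 0.8·1310 + 8.4·799 + 3.4·1211 + 0.8·428 = 12219.4; centroid 12219.4/13.4 ≈ 911.90.
Difference: 911.90 − 350 ≈ 561.90.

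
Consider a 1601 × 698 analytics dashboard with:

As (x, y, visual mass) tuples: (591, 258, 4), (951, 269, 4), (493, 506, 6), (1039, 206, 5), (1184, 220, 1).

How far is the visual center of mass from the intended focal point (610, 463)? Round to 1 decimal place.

≈ 218.7

Total weight = 4 + 4 + 6 + 5 + 1 = 20.
x-moment: 4·591 + 4·951 + 6·493 + 5·1039 + 1·1184 = 15505; centroid 15505/20 ≈ 775.25.
y-moment: 4·258 + 4·269 + 6·506 + 5·206 + 1·220 = 6394; centroid 6394/20 ≈ 319.70.
Offset from (610, 463): Δx ≈ 165.25, Δy ≈ -143.30; distance = √(Δx² + Δy²) ≈ 218.73.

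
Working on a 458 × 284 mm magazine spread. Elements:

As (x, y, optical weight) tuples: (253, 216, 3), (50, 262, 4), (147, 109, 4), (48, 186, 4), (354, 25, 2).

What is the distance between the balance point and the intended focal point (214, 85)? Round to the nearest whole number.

≈ 112 mm

Σw = 3 + 4 + 4 + 4 + 2 = 17.
x-moment: 3·253 + 4·50 + 4·147 + 4·48 + 2·354 = 2447; centroid 2447/17 ≈ 143.94.
y-moment: 3·216 + 4·262 + 4·109 + 4·186 + 2·25 = 2926; centroid 2926/17 ≈ 172.12.
Offset from (214, 85): Δx ≈ -70.06, Δy ≈ 87.12; distance = √(Δx² + Δy²) ≈ 111.79.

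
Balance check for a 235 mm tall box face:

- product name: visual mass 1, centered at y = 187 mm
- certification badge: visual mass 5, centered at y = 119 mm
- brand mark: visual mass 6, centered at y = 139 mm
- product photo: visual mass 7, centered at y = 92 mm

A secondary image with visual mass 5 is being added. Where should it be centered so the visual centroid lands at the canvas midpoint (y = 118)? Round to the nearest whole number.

y ≈ 114

With the secondary image, Σw becomes 1 + 5 + 6 + 7 + 5 = 24.
y: target moment 24×118 = 2832; current 1·187 + 5·119 + 6·139 + 7·92 = 2260; the secondary image supplies 572, so y = 572/5 ≈ 114.40.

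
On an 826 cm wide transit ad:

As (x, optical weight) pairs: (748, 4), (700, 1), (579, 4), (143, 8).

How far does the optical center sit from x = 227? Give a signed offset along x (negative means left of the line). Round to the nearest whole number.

Total weight = 4 + 1 + 4 + 8 = 17.
Σw·x = 4·748 + 1·700 + 4·579 + 8·143 = 7152, so x̄ = 7152/17 ≈ 420.71.
Difference: 420.71 − 227 ≈ 193.71.

≈ 194 cm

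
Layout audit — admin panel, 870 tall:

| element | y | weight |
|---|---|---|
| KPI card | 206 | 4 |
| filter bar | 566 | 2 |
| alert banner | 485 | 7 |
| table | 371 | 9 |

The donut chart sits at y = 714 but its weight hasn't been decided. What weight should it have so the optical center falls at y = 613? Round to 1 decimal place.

Existing Σw = 22 (4 + 2 + 7 + 9); existing moment 4·206 + 2·566 + 7·485 + 9·371 = 8690.
For the centroid to hit 613: (8690 + w·714) / (22 + w) = 613.
So w = (613·22 − 8690)/(714 − 613) = 4796/101 ≈ 47.49.

w ≈ 47.5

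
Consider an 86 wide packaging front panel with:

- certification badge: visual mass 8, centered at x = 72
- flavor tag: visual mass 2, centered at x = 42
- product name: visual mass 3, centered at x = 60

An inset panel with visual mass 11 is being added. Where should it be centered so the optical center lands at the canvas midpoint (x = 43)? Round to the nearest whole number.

x ≈ 17

New total weight: (8 + 2 + 3) + 11 = 24.
x: need Σw·x = 24·43 = 1032. Existing = 8·72 + 2·42 + 3·60 = 840. Remainder 192 / 11 ≈ 17.45.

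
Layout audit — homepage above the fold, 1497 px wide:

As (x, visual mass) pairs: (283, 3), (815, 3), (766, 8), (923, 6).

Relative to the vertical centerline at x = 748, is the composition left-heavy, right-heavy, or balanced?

balanced

Weights sum to 3 + 3 + 8 + 6 = 20.
x-moment: 3·283 + 3·815 + 8·766 + 6·923 = 14960; centroid 14960/20 ≈ 748.00.
That equals the midline 748 — balanced.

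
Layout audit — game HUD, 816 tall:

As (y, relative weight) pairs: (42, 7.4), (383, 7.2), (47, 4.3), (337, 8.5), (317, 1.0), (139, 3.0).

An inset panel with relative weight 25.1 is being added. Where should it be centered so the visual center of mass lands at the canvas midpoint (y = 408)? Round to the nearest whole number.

y ≈ 645

After adding the inset panel, total weight = 7.4 + 7.2 + 4.3 + 8.5 + 1.0 + 3.0 + 25.1 = 56.5.
y: target moment 56.5×408 = 23052.0; current 7.4·42 + 7.2·383 + 4.3·47 + 8.5·337 + 1.0·317 + 3.0·139 = 6869.0; the inset panel supplies 16183.0, so y = 16183.0/25.1 ≈ 644.74.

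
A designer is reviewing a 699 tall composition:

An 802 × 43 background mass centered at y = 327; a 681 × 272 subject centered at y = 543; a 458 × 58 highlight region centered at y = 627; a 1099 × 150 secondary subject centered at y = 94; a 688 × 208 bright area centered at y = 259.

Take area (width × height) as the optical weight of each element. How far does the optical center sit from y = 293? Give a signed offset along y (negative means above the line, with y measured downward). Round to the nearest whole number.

≈ 34

Taking area as weight: background mass 802·43 = 34486, subject 681·272 = 185232, highlight region 458·58 = 26564, secondary subject 1099·150 = 164850, bright area 688·208 = 143104. Sum 554236.
y-moment: 34486·327 + 185232·543 + 26564·627 + 164850·94 + 143104·259 = 181073362; centroid 181073362/554236 ≈ 326.71.
Difference: 326.71 − 293 ≈ 33.71.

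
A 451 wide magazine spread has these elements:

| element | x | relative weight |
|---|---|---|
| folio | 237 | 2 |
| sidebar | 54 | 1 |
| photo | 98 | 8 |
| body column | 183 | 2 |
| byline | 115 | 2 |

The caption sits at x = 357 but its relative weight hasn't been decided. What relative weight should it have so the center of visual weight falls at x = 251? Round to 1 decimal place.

w ≈ 17.5

Known weights sum to 2 + 1 + 8 + 2 + 2 = 15; their moment is 2·237 + 1·54 + 8·98 + 2·183 + 2·115 = 1908.
For the centroid to hit 251: (1908 + w·357) / (15 + w) = 251.
So w = (251·15 − 1908)/(357 − 251) = 1857/106 ≈ 17.52.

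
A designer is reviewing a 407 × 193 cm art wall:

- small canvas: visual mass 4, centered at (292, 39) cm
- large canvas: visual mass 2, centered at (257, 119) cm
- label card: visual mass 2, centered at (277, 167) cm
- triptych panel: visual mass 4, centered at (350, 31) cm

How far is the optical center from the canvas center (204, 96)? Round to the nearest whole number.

Total weight = 4 + 2 + 2 + 4 = 12.
Σw·x = 4·292 + 2·257 + 2·277 + 4·350 = 3636, so x̄ = 3636/12 ≈ 303.00.
Σw·y = 4·39 + 2·119 + 2·167 + 4·31 = 852, so ȳ = 852/12 ≈ 71.00.
Relative to (204, 96): Δ = (99.00, -25.00); |Δ| = √(99.00² + -25.00²) ≈ 102.11.

≈ 102 cm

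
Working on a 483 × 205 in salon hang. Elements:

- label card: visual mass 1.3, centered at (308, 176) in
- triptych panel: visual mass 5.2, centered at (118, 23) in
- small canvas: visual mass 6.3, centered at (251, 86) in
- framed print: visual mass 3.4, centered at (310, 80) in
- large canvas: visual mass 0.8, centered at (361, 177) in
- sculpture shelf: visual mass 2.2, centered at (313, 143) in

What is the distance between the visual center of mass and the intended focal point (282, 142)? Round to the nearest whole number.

Σw = 1.3 + 5.2 + 6.3 + 3.4 + 0.8 + 2.2 = 19.2.
x: (1.3·308 + 5.2·118 + 6.3·251 + 3.4·310 + 0.8·361 + 2.2·313) / 19.2 = 4626.7 / 19.2 ≈ 240.97
y: (1.3·176 + 5.2·23 + 6.3·86 + 3.4·80 + 0.8·177 + 2.2·143) / 19.2 = 1618.4 / 19.2 ≈ 84.29
Relative to (282, 142): Δ = (-41.03, -57.71); |Δ| = √(-41.03² + -57.71²) ≈ 70.81.

≈ 71 in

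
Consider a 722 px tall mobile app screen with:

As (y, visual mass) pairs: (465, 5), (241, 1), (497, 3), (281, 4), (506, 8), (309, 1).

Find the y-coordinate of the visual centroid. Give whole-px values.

y ≈ 434

Σw = 5 + 1 + 3 + 4 + 8 + 1 = 22.
y: (5·465 + 1·241 + 3·497 + 4·281 + 8·506 + 1·309) / 22 = 9538 / 22 ≈ 433.55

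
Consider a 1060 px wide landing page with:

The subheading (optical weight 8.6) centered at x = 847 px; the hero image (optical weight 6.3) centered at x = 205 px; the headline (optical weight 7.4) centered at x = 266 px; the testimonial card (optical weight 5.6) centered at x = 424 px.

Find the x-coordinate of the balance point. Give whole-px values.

Weights sum to 8.6 + 6.3 + 7.4 + 5.6 = 27.9.
x-moment: 8.6·847 + 6.3·205 + 7.4·266 + 5.6·424 = 12918.5; centroid 12918.5/27.9 ≈ 463.03.

x ≈ 463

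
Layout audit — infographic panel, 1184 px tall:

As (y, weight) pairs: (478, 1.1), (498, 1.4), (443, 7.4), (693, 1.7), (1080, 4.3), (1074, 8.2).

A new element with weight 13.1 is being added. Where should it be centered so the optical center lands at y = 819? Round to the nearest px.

After adding the new element, total weight = 1.1 + 1.4 + 7.4 + 1.7 + 4.3 + 8.2 + 13.1 = 37.2.
Along y: (19130.1 + 13.1·y) / 37.2 = 819 (existing moment 1.1·478 + 1.4·498 + 7.4·443 + 1.7·693 + 4.3·1080 + 8.2·1074 = 19130.1) ⇒ y = (30466.8 − 19130.1) / 13.1 ≈ 865.40.

y ≈ 865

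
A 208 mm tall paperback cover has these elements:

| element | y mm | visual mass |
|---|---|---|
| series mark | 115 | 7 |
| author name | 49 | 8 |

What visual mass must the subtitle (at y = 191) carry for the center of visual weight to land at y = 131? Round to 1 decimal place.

Known weights sum to 7 + 8 = 15; their moment is 7·115 + 8·49 = 1197.
Set Σw·y/Σw = 131: (1197 + 191w) = 131·(15 + w).
Solving: w = (131·15 − 1197) / (191 − 131) = 768 / 60 ≈ 12.80.

w ≈ 12.8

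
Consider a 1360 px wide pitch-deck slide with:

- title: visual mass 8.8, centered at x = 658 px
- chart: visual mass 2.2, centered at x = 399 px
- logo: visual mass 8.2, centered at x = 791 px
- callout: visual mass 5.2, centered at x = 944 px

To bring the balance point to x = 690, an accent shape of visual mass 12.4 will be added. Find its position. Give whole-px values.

x ≈ 591

New total weight: (8.8 + 2.2 + 8.2 + 5.2) + 12.4 = 36.8.
Along x: (18063.2 + 12.4·x) / 36.8 = 690 (existing moment 8.8·658 + 2.2·399 + 8.2·791 + 5.2·944 = 18063.2) ⇒ x = (25392.0 − 18063.2) / 12.4 ≈ 591.03.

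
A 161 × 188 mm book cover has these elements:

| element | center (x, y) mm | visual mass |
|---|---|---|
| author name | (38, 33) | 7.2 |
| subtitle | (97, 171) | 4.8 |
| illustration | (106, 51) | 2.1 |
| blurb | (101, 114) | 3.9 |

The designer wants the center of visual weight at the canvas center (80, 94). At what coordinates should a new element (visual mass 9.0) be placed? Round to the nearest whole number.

(89, 103)

With the new element, Σw becomes 7.2 + 4.8 + 2.1 + 3.9 + 9.0 = 27.0.
x: need Σw·x = 27.0·80 = 2160.0. Existing = 7.2·38 + 4.8·97 + 2.1·106 + 3.9·101 = 1355.7. Remainder 804.3 / 9.0 ≈ 89.37.
y: need Σw·y = 27.0·94 = 2538.0. Existing = 7.2·33 + 4.8·171 + 2.1·51 + 3.9·114 = 1610.1. Remainder 927.9 / 9.0 ≈ 103.10.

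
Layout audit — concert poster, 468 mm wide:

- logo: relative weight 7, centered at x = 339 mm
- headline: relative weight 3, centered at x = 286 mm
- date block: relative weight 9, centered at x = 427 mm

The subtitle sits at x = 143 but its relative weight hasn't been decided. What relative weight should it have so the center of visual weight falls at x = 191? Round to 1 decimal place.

Existing Σw = 19 (7 + 3 + 9); existing moment 7·339 + 3·286 + 9·427 = 7074.
For the centroid to hit 191: (7074 + w·143) / (19 + w) = 191.
Rearranging, w·(143 − 191) = 191·19 − 7074 = -3445, so w ≈ -3445/-48 = 71.77.

w ≈ 71.8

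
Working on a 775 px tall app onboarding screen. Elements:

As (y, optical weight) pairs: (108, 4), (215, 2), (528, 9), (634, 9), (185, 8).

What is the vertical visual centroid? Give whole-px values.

Weights sum to 4 + 2 + 9 + 9 + 8 = 32.
Σw·y = 4·108 + 2·215 + 9·528 + 9·634 + 8·185 = 12800, so ȳ = 12800/32 ≈ 400.00.

y ≈ 400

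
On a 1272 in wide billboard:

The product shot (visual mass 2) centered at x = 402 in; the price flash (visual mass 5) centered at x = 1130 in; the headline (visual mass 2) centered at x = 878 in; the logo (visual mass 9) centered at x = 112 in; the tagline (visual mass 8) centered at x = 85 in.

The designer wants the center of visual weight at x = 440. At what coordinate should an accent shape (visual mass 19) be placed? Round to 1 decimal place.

x ≈ 521.2

New total weight: (2 + 5 + 2 + 9 + 8) + 19 = 45.
x: target moment 45×440 = 19800; current 2·402 + 5·1130 + 2·878 + 9·112 + 8·85 = 9898; the accent shape supplies 9902, so x = 9902/19 ≈ 521.16.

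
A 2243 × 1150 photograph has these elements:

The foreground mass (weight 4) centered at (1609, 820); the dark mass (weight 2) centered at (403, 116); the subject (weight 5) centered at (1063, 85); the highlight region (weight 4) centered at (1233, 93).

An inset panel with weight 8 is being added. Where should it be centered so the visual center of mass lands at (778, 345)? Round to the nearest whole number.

After adding the inset panel, total weight = 4 + 2 + 5 + 4 + 8 = 23.
Along x: (17489 + 8·x) / 23 = 778 (existing moment 4·1609 + 2·403 + 5·1063 + 4·1233 = 17489) ⇒ x = (17894 − 17489) / 8 ≈ 50.62.
Along y: (4309 + 8·y) / 23 = 345 (existing moment 4·820 + 2·116 + 5·85 + 4·93 = 4309) ⇒ y = (7935 − 4309) / 8 ≈ 453.25.

(51, 453)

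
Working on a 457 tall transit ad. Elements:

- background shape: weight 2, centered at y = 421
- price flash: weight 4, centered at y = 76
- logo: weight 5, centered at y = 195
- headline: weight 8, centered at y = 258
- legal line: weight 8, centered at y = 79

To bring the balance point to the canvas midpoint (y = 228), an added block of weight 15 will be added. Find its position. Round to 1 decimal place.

After adding the added block, total weight = 2 + 4 + 5 + 8 + 8 + 15 = 42.
y: need Σw·y = 42·228 = 9576. Existing = 2·421 + 4·76 + 5·195 + 8·258 + 8·79 = 4817. Remainder 4759 / 15 ≈ 317.27.

y ≈ 317.3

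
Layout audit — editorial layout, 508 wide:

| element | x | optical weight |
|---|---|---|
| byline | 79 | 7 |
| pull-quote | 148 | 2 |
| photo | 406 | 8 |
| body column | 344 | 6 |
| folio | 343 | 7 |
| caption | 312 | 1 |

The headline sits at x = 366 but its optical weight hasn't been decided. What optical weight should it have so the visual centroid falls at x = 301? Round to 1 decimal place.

w ≈ 7.0

Known weights sum to 7 + 2 + 8 + 6 + 7 + 1 = 31; their moment is 7·79 + 2·148 + 8·406 + 6·344 + 7·343 + 1·312 = 8874.
For the centroid to hit 301: (8874 + w·366) / (31 + w) = 301.
Rearranging, w·(366 − 301) = 301·31 − 8874 = 457, so w ≈ 457/65 = 7.03.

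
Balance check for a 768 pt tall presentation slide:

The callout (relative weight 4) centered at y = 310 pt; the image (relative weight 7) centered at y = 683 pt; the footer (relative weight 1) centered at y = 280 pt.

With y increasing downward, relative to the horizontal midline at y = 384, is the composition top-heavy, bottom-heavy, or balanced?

Weights sum to 4 + 7 + 1 = 12.
y-moment: 4·310 + 7·683 + 1·280 = 6301; centroid 6301/12 ≈ 525.08.
525.1 vs midline 384 → bottom-heavy.

bottom-heavy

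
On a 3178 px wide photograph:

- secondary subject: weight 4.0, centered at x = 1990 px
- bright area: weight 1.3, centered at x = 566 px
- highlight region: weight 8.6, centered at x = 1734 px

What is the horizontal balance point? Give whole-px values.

x ≈ 1698

Total weight = 4.0 + 1.3 + 8.6 = 13.9.
x: (4.0·1990 + 1.3·566 + 8.6·1734) / 13.9 = 23608.2 / 13.9 ≈ 1698.43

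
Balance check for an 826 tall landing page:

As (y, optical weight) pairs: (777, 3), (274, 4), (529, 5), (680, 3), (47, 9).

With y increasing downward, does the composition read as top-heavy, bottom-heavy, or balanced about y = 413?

Weights sum to 3 + 4 + 5 + 3 + 9 = 24.
y-moment: 3·777 + 4·274 + 5·529 + 3·680 + 9·47 = 8535; centroid 8535/24 ≈ 355.62.
Since 355.6 is above (smaller y than) 413, the composition reads top-heavy.

top-heavy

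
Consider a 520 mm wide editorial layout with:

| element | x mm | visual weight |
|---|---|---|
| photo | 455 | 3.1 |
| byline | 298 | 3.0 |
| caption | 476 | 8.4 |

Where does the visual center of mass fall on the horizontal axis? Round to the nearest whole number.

x ≈ 435

Total weight = 3.1 + 3.0 + 8.4 = 14.5.
Σw·x = 3.1·455 + 3.0·298 + 8.4·476 = 6302.9, so x̄ = 6302.9/14.5 ≈ 434.68.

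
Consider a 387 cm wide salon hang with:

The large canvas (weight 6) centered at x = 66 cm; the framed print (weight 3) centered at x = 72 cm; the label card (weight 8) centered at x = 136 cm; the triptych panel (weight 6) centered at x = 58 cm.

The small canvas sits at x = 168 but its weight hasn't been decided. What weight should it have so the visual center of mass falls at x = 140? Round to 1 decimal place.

Known weights sum to 6 + 3 + 8 + 6 = 23; their moment is 6·66 + 3·72 + 8·136 + 6·58 = 2048.
For the centroid to hit 140: (2048 + w·168) / (23 + w) = 140.
Solving: w = (140·23 − 2048) / (168 − 140) = 1172 / 28 ≈ 41.86.

w ≈ 41.9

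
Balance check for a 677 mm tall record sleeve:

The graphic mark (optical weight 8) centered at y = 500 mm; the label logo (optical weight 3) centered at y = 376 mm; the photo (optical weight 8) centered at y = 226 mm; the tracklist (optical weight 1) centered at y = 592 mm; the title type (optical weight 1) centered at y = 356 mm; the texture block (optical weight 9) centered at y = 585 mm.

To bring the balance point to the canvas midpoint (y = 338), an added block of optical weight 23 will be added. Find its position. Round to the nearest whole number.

y ≈ 207

With the added block, Σw becomes 8 + 3 + 8 + 1 + 1 + 9 + 23 = 53.
y: need Σw·y = 53·338 = 17914. Existing = 8·500 + 3·376 + 8·226 + 1·592 + 1·356 + 9·585 = 13149. Remainder 4765 / 23 ≈ 207.17.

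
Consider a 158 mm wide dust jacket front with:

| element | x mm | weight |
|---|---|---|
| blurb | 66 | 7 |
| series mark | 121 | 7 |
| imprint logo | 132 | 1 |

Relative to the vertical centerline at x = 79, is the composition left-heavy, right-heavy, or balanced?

right-heavy

Total weight = 7 + 7 + 1 = 15.
x-moment: 7·66 + 7·121 + 1·132 = 1441; centroid 1441/15 ≈ 96.07.
96.1 lies right of the midline 79, so the layout is right-heavy.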